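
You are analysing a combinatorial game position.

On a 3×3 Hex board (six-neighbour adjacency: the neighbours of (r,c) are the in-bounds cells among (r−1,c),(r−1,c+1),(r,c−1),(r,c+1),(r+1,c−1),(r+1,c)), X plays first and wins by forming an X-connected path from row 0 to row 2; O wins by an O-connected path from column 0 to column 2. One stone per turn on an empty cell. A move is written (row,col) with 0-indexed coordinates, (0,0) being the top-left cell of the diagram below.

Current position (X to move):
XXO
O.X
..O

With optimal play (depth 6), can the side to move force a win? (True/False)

X winning at [XXO/O.X/..O]: True

p1 X@[XXO/O.X/..O]: (1,1)[XXO/OXX/..O]+1* (2,0)[XXO/O.X/X.O]-1 (2,1)[XXO/O.X/.XO]-1
p2 O@[XXO/OXX/..O]: (2,0)[XXO/OXX/O.O]-1* (2,1)[XXO/OXX/.OO]-1
p3 X@[XXO/OXX/O.O]: (2,1)[XXO/OXX/OXO]+1*
p4 O@[XXO/OXX/OXO] terminal -1; root [XXO/O.X/..O] d6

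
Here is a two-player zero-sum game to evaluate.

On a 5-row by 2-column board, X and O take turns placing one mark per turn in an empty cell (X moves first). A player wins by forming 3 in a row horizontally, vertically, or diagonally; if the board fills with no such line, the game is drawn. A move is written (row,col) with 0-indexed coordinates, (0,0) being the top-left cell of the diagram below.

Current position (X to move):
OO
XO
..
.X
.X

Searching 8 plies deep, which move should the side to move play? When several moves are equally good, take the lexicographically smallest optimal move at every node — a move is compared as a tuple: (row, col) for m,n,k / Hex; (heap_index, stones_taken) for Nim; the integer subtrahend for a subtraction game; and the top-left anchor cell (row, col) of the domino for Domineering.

X's best at [OO/XO/../.X/.X]: (2,1)

p1 X@[OO/XO/../.X/.X]: (2,0)[OO/XO/X./.X/.X]-1 (2,1)[OO/XO/.X/.X/.X]+1* (3,0)[OO/XO/../XX/.X]-1 (4,0)[OO/XO/../.X/XX]-1
p2 O@[OO/XO/.X/.X/.X] terminal -1; root [OO/XO/../.X/.X] d8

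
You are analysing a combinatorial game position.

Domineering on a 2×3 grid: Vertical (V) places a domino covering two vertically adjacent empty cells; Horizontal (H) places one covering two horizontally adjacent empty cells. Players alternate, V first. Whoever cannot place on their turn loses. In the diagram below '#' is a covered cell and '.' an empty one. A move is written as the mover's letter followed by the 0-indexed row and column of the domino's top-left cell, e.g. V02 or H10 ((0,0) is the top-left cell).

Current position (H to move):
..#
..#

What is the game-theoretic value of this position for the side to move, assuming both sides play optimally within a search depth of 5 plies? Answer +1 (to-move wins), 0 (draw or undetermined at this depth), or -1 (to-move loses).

[..#/..#] H move#1: H00:+1/###/..#*, H10:+1/..#/###
[###/..#] end (terminal -1, V#2); searched ..#/..# to 5

value(..#/..#, H) = +1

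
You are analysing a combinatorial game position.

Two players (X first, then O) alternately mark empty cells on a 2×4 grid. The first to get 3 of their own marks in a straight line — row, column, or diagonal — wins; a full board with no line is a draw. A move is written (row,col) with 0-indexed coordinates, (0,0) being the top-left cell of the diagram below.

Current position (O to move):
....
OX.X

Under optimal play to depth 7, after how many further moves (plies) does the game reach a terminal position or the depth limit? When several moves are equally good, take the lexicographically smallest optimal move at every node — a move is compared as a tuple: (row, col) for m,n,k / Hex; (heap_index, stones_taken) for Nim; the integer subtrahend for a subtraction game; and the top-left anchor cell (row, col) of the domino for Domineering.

ply 1, O at ..../OX.X | (0,0)=-1→O.../OX.X; (0,1)=-1→.O../OX.X; (0,2)=-1→..O./OX.X; (0,3)=-1→...O/OX.X; (1,2)=+0→..../OXOX*
ply 2, X at ..../OXOX | (0,0)=+0→X.../OXOX*; (0,1)=+0→.X../OXOX; (0,2)=+0→..X./OXOX; (0,3)=+0→...X/OXOX
ply 3, O at X.../OXOX | (0,1)=+0→XO../OXOX*; (0,2)=+0→X.O./OXOX; (0,3)=+0→X..O/OXOX
ply 4, X at XO../OXOX | (0,2)=+0→XOX./OXOX*; (0,3)=+0→XO.X/OXOX
ply 5, O at XOX./OXOX | (0,3)=+0→XOXO/OXOX*
ply 6: XOXO/OXOX is terminal +0 (X); from ..../OX.X depth 7

PV length from [..../OX.X]: 5 plies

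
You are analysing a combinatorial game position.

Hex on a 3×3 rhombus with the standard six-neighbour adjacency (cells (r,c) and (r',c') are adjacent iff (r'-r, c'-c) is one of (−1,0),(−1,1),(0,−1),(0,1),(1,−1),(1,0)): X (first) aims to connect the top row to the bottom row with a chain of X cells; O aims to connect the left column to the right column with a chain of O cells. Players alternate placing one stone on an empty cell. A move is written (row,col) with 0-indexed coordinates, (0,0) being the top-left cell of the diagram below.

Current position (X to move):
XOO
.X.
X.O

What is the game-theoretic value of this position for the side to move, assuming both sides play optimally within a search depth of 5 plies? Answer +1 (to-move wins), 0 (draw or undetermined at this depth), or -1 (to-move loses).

value(XOO/.X./X.O, X) = +1

p1 X@[XOO/.X./X.O]: (1,0)[XOO/XX./X.O]+1* (1,2)[XOO/.XX/X.O]-1 (2,1)[XOO/.X./XXO]-1
p2 O@[XOO/XX./X.O] terminal -1; root [XOO/.X./X.O] d5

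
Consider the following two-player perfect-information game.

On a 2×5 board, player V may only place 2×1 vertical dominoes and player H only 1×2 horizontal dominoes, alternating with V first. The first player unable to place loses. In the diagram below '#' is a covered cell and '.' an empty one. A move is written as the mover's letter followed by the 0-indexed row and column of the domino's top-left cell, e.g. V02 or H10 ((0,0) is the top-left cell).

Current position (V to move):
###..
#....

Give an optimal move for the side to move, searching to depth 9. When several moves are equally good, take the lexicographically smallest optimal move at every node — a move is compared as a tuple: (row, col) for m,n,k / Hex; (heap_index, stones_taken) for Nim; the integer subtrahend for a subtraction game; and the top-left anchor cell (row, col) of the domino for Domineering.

p1 V@[###../#....]: V03[####./#..#.]+1* V04[###.#/#...#]-1
p2 H@[####./#..#.]: H11[####./####.]-1*
p3 V@[####./####.]: V04[#####/#####]+1*
p4 H@[#####/#####] terminal -1; root [###../#....] d9

V's best at [###../#....]: V03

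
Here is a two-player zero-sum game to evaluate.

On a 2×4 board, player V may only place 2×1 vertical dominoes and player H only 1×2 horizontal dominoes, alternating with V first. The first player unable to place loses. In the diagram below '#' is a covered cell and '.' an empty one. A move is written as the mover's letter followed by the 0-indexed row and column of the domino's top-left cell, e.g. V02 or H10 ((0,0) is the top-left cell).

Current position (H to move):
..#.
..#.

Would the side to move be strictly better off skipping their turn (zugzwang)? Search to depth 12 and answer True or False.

[..#./..#.] H move#1: H00:+1/###./..#.*, H10:+1/..#./###.
[###./..#.] V move#2: V03:-1/####/..##*
[####/..##] H move#3: H10:+1/####/####*
[####/####] end (terminal -1, V#4); searched ..#./..#. to 12
if H skipped the turn, V would face:
~ [..#./..#.] V move#1: V00:+1/#.#./#.#.*, V01:+1/.##./.##., V03:-1/..##/..##
~ [#.#./#.#.] end (terminal -1, H#2); searched ..#./..#. to 12
compare (H): move=+1 vs pass=-1

zugzwang(..#./..#., H) = False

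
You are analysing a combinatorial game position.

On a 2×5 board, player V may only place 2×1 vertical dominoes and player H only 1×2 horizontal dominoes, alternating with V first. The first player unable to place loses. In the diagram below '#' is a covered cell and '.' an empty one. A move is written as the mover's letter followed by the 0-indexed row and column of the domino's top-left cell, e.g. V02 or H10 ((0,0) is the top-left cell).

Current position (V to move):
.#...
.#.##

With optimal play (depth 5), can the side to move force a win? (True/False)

[.#.../.#.##] V move#1: V00:-1/##.../##.##, V02:+1/.##../.####*
[.##../.####] H move#2: H03:-1/.####/.####*
[.####/.####] V move#3: V00:+1/#####/#####*
[#####/#####] end (terminal -1, H#4); searched .#.../.#.## to 5

V winning at [.#.../.#.##]: True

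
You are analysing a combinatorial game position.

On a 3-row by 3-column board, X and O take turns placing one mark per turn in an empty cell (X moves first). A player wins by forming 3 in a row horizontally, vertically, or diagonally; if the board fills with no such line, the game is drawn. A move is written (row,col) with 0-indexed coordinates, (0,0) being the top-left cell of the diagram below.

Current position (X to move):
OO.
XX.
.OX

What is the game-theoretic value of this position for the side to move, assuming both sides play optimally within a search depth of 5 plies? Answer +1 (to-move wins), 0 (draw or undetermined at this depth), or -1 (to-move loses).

p1 X@[OO./XX./.OX]: (0,2)[OOX/XX./.OX]+1* (1,2)[OO./XXX/.OX]+1 (2,0)[OO./XX./XOX]-1
p2 O@[OOX/XX./.OX]: (1,2)[OOX/XXO/.OX]-1* (2,0)[OOX/XX./OOX]-1
p3 X@[OOX/XXO/.OX]: (2,0)[OOX/XXO/XOX]+1*
p4 O@[OOX/XXO/XOX] terminal -1; root [OO./XX./.OX] d5

value(OO./XX./.OX, X) = +1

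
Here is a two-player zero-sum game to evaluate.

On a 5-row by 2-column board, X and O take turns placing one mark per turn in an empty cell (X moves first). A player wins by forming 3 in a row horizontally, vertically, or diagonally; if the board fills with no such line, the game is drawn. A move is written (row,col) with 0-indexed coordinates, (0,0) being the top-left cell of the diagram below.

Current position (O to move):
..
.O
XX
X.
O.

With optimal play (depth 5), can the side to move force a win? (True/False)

ply 1, O at ../.O/XX/X./O. | (0,0)=-1→O./.O/XX/X./O.; (0,1)=-1→.O/.O/XX/X./O.; (1,0)=+0→../OO/XX/X./O.*; (3,1)=-1→../.O/XX/XO/O.; (4,1)=-1→../.O/XX/X./OO
ply 2, X at ../OO/XX/X./O. | (0,0)=+0→X./OO/XX/X./O.*; (0,1)=+0→.X/OO/XX/X./O.; (3,1)=+0→../OO/XX/XX/O.; (4,1)=+0→../OO/XX/X./OX
ply 3, O at X./OO/XX/X./O. | (0,1)=+0→XO/OO/XX/X./O.*; (3,1)=+0→X./OO/XX/XO/O.; (4,1)=+0→X./OO/XX/X./OO
ply 4, X at XO/OO/XX/X./O. | (3,1)=+0→XO/OO/XX/XX/O.*; (4,1)=+0→XO/OO/XX/X./OX
ply 5, O at XO/OO/XX/XX/O. | (4,1)=+0→XO/OO/XX/XX/OO*
ply 6: XO/OO/XX/XX/OO is terminal +0 (X); from ../.O/XX/X./O. depth 5

O winning at [../.O/XX/X./O.]: False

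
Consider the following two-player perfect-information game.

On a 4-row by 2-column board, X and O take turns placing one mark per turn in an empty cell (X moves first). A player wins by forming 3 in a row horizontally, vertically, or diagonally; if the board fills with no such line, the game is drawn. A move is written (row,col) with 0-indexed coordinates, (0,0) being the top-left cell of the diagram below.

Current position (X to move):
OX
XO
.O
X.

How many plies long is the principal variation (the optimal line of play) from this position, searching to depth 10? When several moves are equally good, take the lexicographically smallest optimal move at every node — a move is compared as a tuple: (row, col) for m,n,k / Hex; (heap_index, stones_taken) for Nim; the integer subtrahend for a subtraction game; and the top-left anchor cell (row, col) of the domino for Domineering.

PV length from [OX/XO/.O/X.]: 1 ply

ply 1, X at OX/XO/.O/X. | (2,0)=+1→OX/XO/XO/X.*; (3,1)=+0→OX/XO/.O/XX
ply 2: OX/XO/XO/X. is terminal -1 (O); from OX/XO/.O/X. depth 10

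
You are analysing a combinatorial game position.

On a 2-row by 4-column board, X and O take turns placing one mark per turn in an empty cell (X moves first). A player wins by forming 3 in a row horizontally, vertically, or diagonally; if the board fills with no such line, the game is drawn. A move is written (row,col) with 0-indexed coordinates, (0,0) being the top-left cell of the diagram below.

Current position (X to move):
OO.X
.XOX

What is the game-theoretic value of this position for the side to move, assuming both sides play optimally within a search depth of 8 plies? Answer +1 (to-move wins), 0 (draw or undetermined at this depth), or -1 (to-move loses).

p1 X@[OO.X/.XOX]: (0,2)[OOXX/.XOX]+0* (1,0)[OO.X/XXOX]-1
p2 O@[OOXX/.XOX]: (1,0)[OOXX/OXOX]+0*
p3 X@[OOXX/OXOX] terminal +0; root [OO.X/.XOX] d8

value(OO.X/.XOX, X) = 0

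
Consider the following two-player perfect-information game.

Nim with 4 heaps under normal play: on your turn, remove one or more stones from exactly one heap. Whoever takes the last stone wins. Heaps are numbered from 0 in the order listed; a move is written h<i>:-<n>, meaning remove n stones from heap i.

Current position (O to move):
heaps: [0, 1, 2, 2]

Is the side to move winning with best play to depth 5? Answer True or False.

O winning at [(0,1,2,2)]: True

ply 1, O at (0,1,2,2) | h1:-1=+1→(0,0,2,2)*; h2:-1=-1→(0,1,1,2); h2:-2=-1→(0,1,0,2); h3:-1=-1→(0,1,2,1); h3:-2=-1→(0,1,2,0)
ply 2, X at (0,0,2,2) | h2:-1=-1→(0,0,1,2)*; h2:-2=-1→(0,0,0,2); h3:-1=-1→(0,0,2,1); h3:-2=-1→(0,0,2,0)
ply 3, O at (0,0,1,2) | h2:-1=-1→(0,0,0,2); h3:-1=+1→(0,0,1,1)*; h3:-2=-1→(0,0,1,0)
ply 4, X at (0,0,1,1) | h2:-1=-1→(0,0,0,1)*; h3:-1=-1→(0,0,1,0)
ply 5, O at (0,0,0,1) | h3:-1=+1→(0,0,0,0)*
ply 6: (0,0,0,0) is terminal -1 (X); from (0,1,2,2) depth 5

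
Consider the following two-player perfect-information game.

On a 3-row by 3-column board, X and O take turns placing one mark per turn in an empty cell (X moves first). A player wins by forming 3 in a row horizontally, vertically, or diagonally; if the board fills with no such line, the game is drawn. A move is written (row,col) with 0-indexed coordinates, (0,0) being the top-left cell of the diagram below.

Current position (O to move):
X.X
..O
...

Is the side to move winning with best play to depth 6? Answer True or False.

O winning at [X.X/..O/...]: False

p1 O@[X.X/..O/...]: (0,1)[XOX/..O/...]-1* (1,0)[X.X/O.O/...]-1 (1,1)[X.X/.OO/...]-1 (2,0)[X.X/..O/O..]-1 (2,1)[X.X/..O/.O.]-1 (2,2)[X.X/..O/..O]-1
p2 X@[XOX/..O/...]: (1,0)[XOX/X.O/...]+0 (1,1)[XOX/.XO/...]+1* (2,0)[XOX/..O/X..]+1 (2,1)[XOX/..O/.X.]+0 (2,2)[XOX/..O/..X]-1
p3 O@[XOX/.XO/...]: (1,0)[XOX/OXO/...]-1* (2,0)[XOX/.XO/O..]-1 (2,1)[XOX/.XO/.O.]-1 (2,2)[XOX/.XO/..O]-1
p4 X@[XOX/OXO/...]: (2,0)[XOX/OXO/X..]+1* (2,1)[XOX/OXO/.X.]+1 (2,2)[XOX/OXO/..X]+1
p5 O@[XOX/OXO/X..] terminal -1; root [X.X/..O/...] d6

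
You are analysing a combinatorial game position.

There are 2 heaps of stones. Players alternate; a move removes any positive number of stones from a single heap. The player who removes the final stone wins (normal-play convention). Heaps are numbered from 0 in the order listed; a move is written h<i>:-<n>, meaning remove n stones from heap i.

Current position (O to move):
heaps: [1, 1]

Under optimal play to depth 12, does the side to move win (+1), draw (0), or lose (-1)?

value((1,1), O) = -1

p1 O@[(1,1)]: h0:-1[(0,1)]-1* h1:-1[(1,0)]-1
p2 X@[(0,1)]: h1:-1[(0,0)]+1*
p3 O@[(0,0)] terminal -1; root [(1,1)] d12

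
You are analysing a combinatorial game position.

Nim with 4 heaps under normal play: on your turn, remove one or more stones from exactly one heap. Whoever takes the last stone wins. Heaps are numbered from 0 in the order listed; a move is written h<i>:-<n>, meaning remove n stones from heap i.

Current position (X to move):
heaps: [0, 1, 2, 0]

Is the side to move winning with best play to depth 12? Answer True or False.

X winning at [(0,1,2,0)]: True

ply 1, X at (0,1,2,0) | h1:-1=-1→(0,0,2,0); h2:-1=+1→(0,1,1,0)*; h2:-2=-1→(0,1,0,0)
ply 2, O at (0,1,1,0) | h1:-1=-1→(0,0,1,0)*; h2:-1=-1→(0,1,0,0)
ply 3, X at (0,0,1,0) | h2:-1=+1→(0,0,0,0)*
ply 4: (0,0,0,0) is terminal -1 (O); from (0,1,2,0) depth 12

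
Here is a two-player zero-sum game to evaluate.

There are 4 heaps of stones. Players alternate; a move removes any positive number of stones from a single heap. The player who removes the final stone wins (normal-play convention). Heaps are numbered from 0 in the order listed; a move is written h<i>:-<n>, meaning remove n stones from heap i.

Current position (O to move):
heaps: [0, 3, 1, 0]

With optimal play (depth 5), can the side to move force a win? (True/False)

[(0,3,1,0)] O move#1: h1:-1:-1/(0,2,1,0), h1:-2:+1/(0,1,1,0)*, h1:-3:-1/(0,0,1,0), h2:-1:-1/(0,3,0,0)
[(0,1,1,0)] X move#2: h1:-1:-1/(0,0,1,0)*, h2:-1:-1/(0,1,0,0)
[(0,0,1,0)] O move#3: h2:-1:+1/(0,0,0,0)*
[(0,0,0,0)] end (terminal -1, X#4); searched (0,3,1,0) to 5

O winning at [(0,3,1,0)]: True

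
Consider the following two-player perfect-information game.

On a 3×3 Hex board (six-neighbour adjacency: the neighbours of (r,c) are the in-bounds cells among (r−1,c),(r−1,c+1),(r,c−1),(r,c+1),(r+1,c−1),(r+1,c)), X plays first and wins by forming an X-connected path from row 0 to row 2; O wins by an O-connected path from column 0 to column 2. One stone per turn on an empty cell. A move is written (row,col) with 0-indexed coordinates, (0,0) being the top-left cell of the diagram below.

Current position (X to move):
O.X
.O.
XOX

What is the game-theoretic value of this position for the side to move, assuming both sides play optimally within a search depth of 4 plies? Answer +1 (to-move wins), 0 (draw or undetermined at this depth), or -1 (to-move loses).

value(O.X/.O./XOX, X) = +1

p1 X@[O.X/.O./XOX]: (0,1)[OXX/.O./XOX]+1* (1,0)[O.X/XO./XOX]+1 (1,2)[O.X/.OX/XOX]+1
p2 O@[OXX/.O./XOX]: (1,0)[OXX/OO./XOX]-1* (1,2)[OXX/.OO/XOX]-1
p3 X@[OXX/OO./XOX]: (1,2)[OXX/OOX/XOX]+1*
p4 O@[OXX/OOX/XOX] terminal -1; root [O.X/.O./XOX] d4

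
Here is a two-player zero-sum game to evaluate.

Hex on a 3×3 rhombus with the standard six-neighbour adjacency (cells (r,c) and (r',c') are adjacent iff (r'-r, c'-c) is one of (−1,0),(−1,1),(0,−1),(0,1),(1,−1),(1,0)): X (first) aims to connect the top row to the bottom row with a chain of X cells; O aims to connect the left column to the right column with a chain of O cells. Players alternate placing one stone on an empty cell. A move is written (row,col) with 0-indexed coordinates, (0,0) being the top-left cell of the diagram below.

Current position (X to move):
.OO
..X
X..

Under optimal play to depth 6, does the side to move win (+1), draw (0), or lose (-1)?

value(.OO/..X/X.., X) = -1

ply 1, X at .OO/..X/X.. | (0,0)=-1→XOO/..X/X..*; (1,0)=-1→.OO/X.X/X..; (1,1)=-1→.OO/.XX/X..; (2,1)=-1→.OO/..X/XX.; (2,2)=-1→.OO/..X/X.X
ply 2, O at XOO/..X/X.. | (1,0)=+1→XOO/O.X/X..*; (1,1)=-1→XOO/.OX/X..; (2,1)=-1→XOO/..X/XO.; (2,2)=-1→XOO/..X/X.O
ply 3: XOO/O.X/X.. is terminal -1 (X); from .OO/..X/X.. depth 6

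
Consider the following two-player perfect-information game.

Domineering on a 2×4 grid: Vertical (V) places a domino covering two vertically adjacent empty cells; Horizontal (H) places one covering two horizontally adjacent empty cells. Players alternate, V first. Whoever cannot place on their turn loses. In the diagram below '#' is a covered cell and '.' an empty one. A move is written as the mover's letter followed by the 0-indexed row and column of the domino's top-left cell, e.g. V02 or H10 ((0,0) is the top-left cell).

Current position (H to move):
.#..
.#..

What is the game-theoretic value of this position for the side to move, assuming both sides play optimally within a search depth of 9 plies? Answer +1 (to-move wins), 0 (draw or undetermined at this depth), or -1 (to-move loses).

value(.#../.#.., H) = +1

p1 H@[.#../.#..]: H02[.###/.#..]+1* H12[.#../.###]+1
p2 V@[.###/.#..]: V00[####/##..]-1*
p3 H@[####/##..]: H12[####/####]+1*
p4 V@[####/####] terminal -1; root [.#../.#..] d9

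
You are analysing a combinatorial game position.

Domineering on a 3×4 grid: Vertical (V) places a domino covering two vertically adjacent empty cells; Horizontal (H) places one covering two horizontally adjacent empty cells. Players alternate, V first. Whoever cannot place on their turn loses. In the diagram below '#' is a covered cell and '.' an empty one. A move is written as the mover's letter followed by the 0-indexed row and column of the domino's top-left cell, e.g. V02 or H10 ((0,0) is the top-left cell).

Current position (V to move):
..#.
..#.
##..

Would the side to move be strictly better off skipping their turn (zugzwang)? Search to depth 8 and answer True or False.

ply 1, V at ..#./..#./##.. | V00=+1→#.#./#.#./##..*; V01=+1→.##./.##./##..; V03=-1→..##/..##/##..; V13=-1→..#./..##/##.#
ply 2, H at #.#./#.#./##.. | H22=-1→#.#./#.#./####*
ply 3, V at #.#./#.#./#### | V01=+1→###./###./####*; V03=+1→#.##/#.##/####
ply 4: ###./###./#### is terminal -1 (H); from ..#./..#./##.. depth 8
if V skipped the turn, H would face:
~ ply 1, H at ..#./..#./##.. | H00=+1→###./..#./##..*; H10=+1→..#./###./##..; H22=-1→..#./..#./####
~ ply 2, V at ###./..#./##.. | V03=-1→####/..##/##..*; V13=-1→###./..##/##.#
~ ply 3, H at ####/..##/##.. | H10=+1→####/####/##..*; H22=+1→####/..##/####
~ ply 4: ####/####/##.. is terminal -1 (V); from ..#./..#./##.. depth 8
compare (V): move=+1 vs pass=-1

zugzwang(..#./..#./##.., V) = False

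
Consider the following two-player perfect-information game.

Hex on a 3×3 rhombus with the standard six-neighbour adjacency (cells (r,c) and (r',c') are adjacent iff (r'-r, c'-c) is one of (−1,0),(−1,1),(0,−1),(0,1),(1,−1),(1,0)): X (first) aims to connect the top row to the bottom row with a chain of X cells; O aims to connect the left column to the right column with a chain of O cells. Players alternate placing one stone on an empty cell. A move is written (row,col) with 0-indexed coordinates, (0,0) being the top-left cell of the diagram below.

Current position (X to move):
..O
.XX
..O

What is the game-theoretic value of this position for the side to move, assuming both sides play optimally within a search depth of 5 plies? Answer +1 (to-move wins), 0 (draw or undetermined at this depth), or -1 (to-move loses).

value(..O/.XX/..O, X) = +1

[..O/.XX/..O] X move#1: (0,0):+1/X.O/.XX/..O*, (0,1):+1/.XO/.XX/..O, (1,0):+1/..O/XXX/..O, (2,0):-1/..O/.XX/X.O, (2,1):-1/..O/.XX/.XO
[X.O/.XX/..O] O move#2: (0,1):-1/XOO/.XX/..O*, (1,0):-1/X.O/OXX/..O, (2,0):-1/X.O/.XX/O.O, (2,1):-1/X.O/.XX/.OO
[XOO/.XX/..O] X move#3: (1,0):+1/XOO/XXX/..O*, (2,0):-1/XOO/.XX/X.O, (2,1):-1/XOO/.XX/.XO
[XOO/XXX/..O] O move#4: (2,0):-1/XOO/XXX/O.O*, (2,1):-1/XOO/XXX/.OO
[XOO/XXX/O.O] X move#5: (2,1):+1/XOO/XXX/OXO*
[XOO/XXX/OXO] end (terminal -1, O#6); searched ..O/.XX/..O to 5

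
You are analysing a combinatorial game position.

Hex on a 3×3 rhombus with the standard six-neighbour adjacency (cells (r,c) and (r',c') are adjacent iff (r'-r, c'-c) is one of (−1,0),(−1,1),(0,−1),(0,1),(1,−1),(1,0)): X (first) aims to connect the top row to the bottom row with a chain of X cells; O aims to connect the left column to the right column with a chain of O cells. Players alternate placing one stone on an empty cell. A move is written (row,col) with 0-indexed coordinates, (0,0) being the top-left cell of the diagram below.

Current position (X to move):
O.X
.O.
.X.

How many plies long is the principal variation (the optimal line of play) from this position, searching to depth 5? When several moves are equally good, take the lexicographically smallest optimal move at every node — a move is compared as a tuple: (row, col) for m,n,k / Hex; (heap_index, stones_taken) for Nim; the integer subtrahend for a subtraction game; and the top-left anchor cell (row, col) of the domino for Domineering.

ply 1, X at O.X/.O./.X. | (0,1)=-1→OXX/.O./.X.; (1,0)=-1→O.X/XO./.X.; (1,2)=+1→O.X/.OX/.X.*; (2,0)=-1→O.X/.O./XX.; (2,2)=-1→O.X/.O./.XX
ply 2: O.X/.OX/.X. is terminal -1 (O); from O.X/.O./.X. depth 5

PV length from [O.X/.O./.X.]: 1 ply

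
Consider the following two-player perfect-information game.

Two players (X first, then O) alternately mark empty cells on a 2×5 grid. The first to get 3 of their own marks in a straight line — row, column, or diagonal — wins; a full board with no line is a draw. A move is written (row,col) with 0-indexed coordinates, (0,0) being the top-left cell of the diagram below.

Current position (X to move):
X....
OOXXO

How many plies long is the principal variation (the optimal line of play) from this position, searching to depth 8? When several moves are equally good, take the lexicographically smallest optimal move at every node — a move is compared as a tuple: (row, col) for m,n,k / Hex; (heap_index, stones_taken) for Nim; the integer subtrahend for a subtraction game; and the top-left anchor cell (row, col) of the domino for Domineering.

ply 1, X at X..../OOXXO | (0,1)=+0→XX.../OOXXO*; (0,2)=+0→X.X../OOXXO; (0,3)=+0→X..X./OOXXO; (0,4)=+0→X...X/OOXXO
ply 2, O at XX.../OOXXO | (0,2)=+0→XXO../OOXXO*; (0,3)=-1→XX.O./OOXXO; (0,4)=-1→XX..O/OOXXO
ply 3, X at XXO../OOXXO | (0,3)=+0→XXOX./OOXXO*; (0,4)=+0→XXO.X/OOXXO
ply 4, O at XXOX./OOXXO | (0,4)=+0→XXOXO/OOXXO*
ply 5: XXOXO/OOXXO is terminal +0 (X); from X..../OOXXO depth 8

PV length from [X..../OOXXO]: 4 plies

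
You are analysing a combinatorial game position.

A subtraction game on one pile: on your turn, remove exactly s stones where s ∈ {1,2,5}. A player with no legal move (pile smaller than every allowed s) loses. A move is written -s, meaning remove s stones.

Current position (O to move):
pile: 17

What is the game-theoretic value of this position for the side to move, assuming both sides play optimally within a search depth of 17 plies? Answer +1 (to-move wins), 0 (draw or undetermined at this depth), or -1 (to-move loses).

value(17, O) = +1

[17] O move#1: -1:-1/16, -2:+1/15*, -5:+1/12
[15] X move#2: -1:-1/14*, -2:-1/13, -5:-1/10
[14] O move#3: -1:-1/13, -2:+1/12*, -5:+1/9
[12] X move#4: -1:-1/11*, -2:-1/10, -5:-1/7
[11] O move#5: -1:-1/10, -2:+1/9*, -5:+1/6
[9] X move#6: -1:-1/8*, -2:-1/7, -5:-1/4
[8] O move#7: -1:-1/7, -2:+1/6*, -5:+1/3
[6] X move#8: -1:-1/5*, -2:-1/4, -5:-1/1
[5] O move#9: -1:-1/4, -2:+1/3*, -5:+1/0
[3] X move#10: -1:-1/2*, -2:-1/1
[2] O move#11: -1:-1/1, -2:+1/0*
[0] end (terminal -1, X#12); searched 17 to 17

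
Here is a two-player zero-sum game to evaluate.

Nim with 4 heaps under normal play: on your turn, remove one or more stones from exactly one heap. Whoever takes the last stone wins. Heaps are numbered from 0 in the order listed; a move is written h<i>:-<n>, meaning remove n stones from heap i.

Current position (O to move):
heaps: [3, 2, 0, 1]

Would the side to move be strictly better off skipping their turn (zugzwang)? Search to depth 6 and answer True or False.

zugzwang((3,2,0,1), O) = True

p1 O@[(3,2,0,1)]: h0:-1[(2,2,0,1)]-1* h0:-2[(1,2,0,1)]-1 h0:-3[(0,2,0,1)]-1 h1:-1[(3,1,0,1)]-1 h1:-2[(3,0,0,1)]-1 h3:-1[(3,2,0,0)]-1
p2 X@[(2,2,0,1)]: h0:-1[(1,2,0,1)]-1 h0:-2[(0,2,0,1)]-1 h1:-1[(2,1,0,1)]-1 h1:-2[(2,0,0,1)]-1 h3:-1[(2,2,0,0)]+1*
p3 O@[(2,2,0,0)]: h0:-1[(1,2,0,0)]-1* h0:-2[(0,2,0,0)]-1 h1:-1[(2,1,0,0)]-1 h1:-2[(2,0,0,0)]-1
p4 X@[(1,2,0,0)]: h0:-1[(0,2,0,0)]-1 h1:-1[(1,1,0,0)]+1* h1:-2[(1,0,0,0)]-1
p5 O@[(1,1,0,0)]: h0:-1[(0,1,0,0)]-1* h1:-1[(1,0,0,0)]-1
p6 X@[(0,1,0,0)]: h1:-1[(0,0,0,0)]+1*
p7 O@[(0,0,0,0)] terminal -1; root [(3,2,0,1)] d6
pass branch (X moves first from the same position):
  | p1 X@[(3,2,0,1)]: h0:-1[(2,2,0,1)]-1* h0:-2[(1,2,0,1)]-1 h0:-3[(0,2,0,1)]-1 h1:-1[(3,1,0,1)]-1 h1:-2[(3,0,0,1)]-1 h3:-1[(3,2,0,0)]-1
  | p2 O@[(2,2,0,1)]: h0:-1[(1,2,0,1)]-1 h0:-2[(0,2,0,1)]-1 h1:-1[(2,1,0,1)]-1 h1:-2[(2,0,0,1)]-1 h3:-1[(2,2,0,0)]+1*
  | p3 X@[(2,2,0,0)]: h0:-1[(1,2,0,0)]-1* h0:-2[(0,2,0,0)]-1 h1:-1[(2,1,0,0)]-1 h1:-2[(2,0,0,0)]-1
  | p4 O@[(1,2,0,0)]: h0:-1[(0,2,0,0)]-1 h1:-1[(1,1,0,0)]+1* h1:-2[(1,0,0,0)]-1
  | p5 X@[(1,1,0,0)]: h0:-1[(0,1,0,0)]-1* h1:-1[(1,0,0,0)]-1
  | p6 O@[(0,1,0,0)]: h1:-1[(0,0,0,0)]+1*
  | p7 X@[(0,0,0,0)] terminal -1; root [(3,2,0,1)] d6
O moving scores -1; O passing scores +1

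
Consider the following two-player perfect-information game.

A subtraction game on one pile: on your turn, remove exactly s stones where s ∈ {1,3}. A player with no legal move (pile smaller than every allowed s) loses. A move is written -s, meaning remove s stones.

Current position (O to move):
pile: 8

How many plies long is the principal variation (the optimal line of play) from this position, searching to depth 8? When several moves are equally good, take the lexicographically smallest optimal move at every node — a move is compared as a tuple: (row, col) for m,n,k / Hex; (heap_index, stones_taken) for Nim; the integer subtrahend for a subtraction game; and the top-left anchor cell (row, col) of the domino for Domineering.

p1 O@[8]: -1[7]-1* -3[5]-1
p2 X@[7]: -1[6]+1* -3[4]+1
p3 O@[6]: -1[5]-1* -3[3]-1
p4 X@[5]: -1[4]+1* -3[2]+1
p5 O@[4]: -1[3]-1* -3[1]-1
p6 X@[3]: -1[2]+1* -3[0]+1
p7 O@[2]: -1[1]-1*
p8 X@[1]: -1[0]+1*
p9 O@[0] terminal -1; root [8] d8

PV length from [8]: 8 plies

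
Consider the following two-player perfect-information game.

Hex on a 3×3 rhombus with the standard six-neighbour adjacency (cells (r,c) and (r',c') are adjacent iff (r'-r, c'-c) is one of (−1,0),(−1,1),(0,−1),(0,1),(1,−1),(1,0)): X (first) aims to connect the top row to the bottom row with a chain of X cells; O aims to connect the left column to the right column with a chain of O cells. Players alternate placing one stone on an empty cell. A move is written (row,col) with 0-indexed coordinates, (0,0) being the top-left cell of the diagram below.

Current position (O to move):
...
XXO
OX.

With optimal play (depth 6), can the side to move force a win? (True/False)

[.../XXO/OX.] O move#1: (0,0):-1/O../XXO/OX.*, (0,1):-1/.O./XXO/OX., (0,2):-1/..O/XXO/OX., (2,2):-1/.../XXO/OXO
[O../XXO/OX.] X move#2: (0,1):+1/OX./XXO/OX.*, (0,2):+1/O.X/XXO/OX., (2,2):+1/O../XXO/OXX
[OX./XXO/OX.] end (terminal -1, O#3); searched .../XXO/OX. to 6

O winning at [.../XXO/OX.]: False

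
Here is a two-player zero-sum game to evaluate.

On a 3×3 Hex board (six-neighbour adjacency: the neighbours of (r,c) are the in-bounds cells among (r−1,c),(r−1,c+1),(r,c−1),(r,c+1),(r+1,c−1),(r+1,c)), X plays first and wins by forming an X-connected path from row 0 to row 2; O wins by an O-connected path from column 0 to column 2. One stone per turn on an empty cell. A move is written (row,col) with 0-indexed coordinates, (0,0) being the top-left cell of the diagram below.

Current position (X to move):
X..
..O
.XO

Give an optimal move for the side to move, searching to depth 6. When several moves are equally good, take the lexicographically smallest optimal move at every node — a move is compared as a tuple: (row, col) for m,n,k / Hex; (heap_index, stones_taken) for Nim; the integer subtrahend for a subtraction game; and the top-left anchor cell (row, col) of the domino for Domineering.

ply 1, X at X../..O/.XO | (0,1)=-1→XX./..O/.XO; (0,2)=-1→X.X/..O/.XO; (1,0)=+1→X../X.O/.XO*; (1,1)=+1→X../.XO/.XO; (2,0)=+1→X../..O/XXO
ply 2, O at X../X.O/.XO | (0,1)=-1→XO./X.O/.XO*; (0,2)=-1→X.O/X.O/.XO; (1,1)=-1→X../XOO/.XO; (2,0)=-1→X../X.O/OXO
ply 3, X at XO./X.O/.XO | (0,2)=+1→XOX/X.O/.XO*; (1,1)=+1→XO./XXO/.XO; (2,0)=+1→XO./X.O/XXO
ply 4, O at XOX/X.O/.XO | (1,1)=-1→XOX/XOO/.XO*; (2,0)=-1→XOX/X.O/OXO
ply 5, X at XOX/XOO/.XO | (2,0)=+1→XOX/XOO/XXO*
ply 6: XOX/XOO/XXO is terminal -1 (O); from X../..O/.XO depth 6

X's best at [X../..O/.XO]: (1,0)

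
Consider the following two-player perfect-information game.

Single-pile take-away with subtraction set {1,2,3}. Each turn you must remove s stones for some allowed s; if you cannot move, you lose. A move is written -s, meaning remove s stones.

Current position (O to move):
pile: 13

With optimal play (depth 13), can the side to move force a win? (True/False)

ply 1, O at 13 | -1=+1→12*; -2=-1→11; -3=-1→10
ply 2, X at 12 | -1=-1→11*; -2=-1→10; -3=-1→9
ply 3, O at 11 | -1=-1→10; -2=-1→9; -3=+1→8*
ply 4, X at 8 | -1=-1→7*; -2=-1→6; -3=-1→5
ply 5, O at 7 | -1=-1→6; -2=-1→5; -3=+1→4*
ply 6, X at 4 | -1=-1→3*; -2=-1→2; -3=-1→1
ply 7, O at 3 | -1=-1→2; -2=-1→1; -3=+1→0*
ply 8: 0 is terminal -1 (X); from 13 depth 13

O winning at [13]: True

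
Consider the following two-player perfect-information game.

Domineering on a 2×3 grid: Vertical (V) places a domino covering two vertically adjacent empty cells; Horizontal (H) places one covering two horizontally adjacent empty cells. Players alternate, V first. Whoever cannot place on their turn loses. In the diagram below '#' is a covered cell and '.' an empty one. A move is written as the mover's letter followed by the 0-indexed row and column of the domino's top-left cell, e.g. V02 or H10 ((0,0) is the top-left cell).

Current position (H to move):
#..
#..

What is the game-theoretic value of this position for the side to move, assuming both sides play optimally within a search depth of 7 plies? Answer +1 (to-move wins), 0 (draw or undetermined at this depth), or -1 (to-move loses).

value(#../#.., H) = +1

p1 H@[#../#..]: H01[###/#..]+1* H11[#../###]+1
p2 V@[###/#..] terminal -1; root [#../#..] d7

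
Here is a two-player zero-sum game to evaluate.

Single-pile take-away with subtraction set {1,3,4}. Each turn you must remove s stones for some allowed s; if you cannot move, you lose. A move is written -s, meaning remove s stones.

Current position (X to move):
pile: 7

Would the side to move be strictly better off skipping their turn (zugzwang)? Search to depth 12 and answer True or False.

[7] X move#1: -1:-1/6*, -3:-1/4, -4:-1/3
[6] O move#2: -1:-1/5, -3:-1/3, -4:+1/2*
[2] X move#3: -1:-1/1*
[1] O move#4: -1:+1/0*
[0] end (terminal -1, X#5); searched 7 to 12
suppose X passes — search the same position with O to move:
pass> [7] O move#1: -1:-1/6*, -3:-1/4, -4:-1/3
pass> [6] X move#2: -1:-1/5, -3:-1/3, -4:+1/2*
pass> [2] O move#3: -1:-1/1*
pass> [1] X move#4: -1:+1/0*
pass> [0] end (terminal -1, O#5); searched 7 to 12
for X: play -1, pass +1

zugzwang(7, X) = True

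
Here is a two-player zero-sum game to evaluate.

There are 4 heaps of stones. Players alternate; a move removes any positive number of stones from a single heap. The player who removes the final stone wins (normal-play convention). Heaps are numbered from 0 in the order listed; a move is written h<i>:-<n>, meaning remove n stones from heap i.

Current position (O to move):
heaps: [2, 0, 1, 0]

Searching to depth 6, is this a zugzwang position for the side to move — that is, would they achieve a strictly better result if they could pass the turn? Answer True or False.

zugzwang((2,0,1,0), O) = False

p1 O@[(2,0,1,0)]: h0:-1[(1,0,1,0)]+1* h0:-2[(0,0,1,0)]-1 h2:-1[(2,0,0,0)]-1
p2 X@[(1,0,1,0)]: h0:-1[(0,0,1,0)]-1* h2:-1[(1,0,0,0)]-1
p3 O@[(0,0,1,0)]: h2:-1[(0,0,0,0)]+1*
p4 X@[(0,0,0,0)] terminal -1; root [(2,0,1,0)] d6
suppose O passes — search the same position with X to move:
pass> p1 X@[(2,0,1,0)]: h0:-1[(1,0,1,0)]+1* h0:-2[(0,0,1,0)]-1 h2:-1[(2,0,0,0)]-1
pass> p2 O@[(1,0,1,0)]: h0:-1[(0,0,1,0)]-1* h2:-1[(1,0,0,0)]-1
pass> p3 X@[(0,0,1,0)]: h2:-1[(0,0,0,0)]+1*
pass> p4 O@[(0,0,0,0)] terminal -1; root [(2,0,1,0)] d6
for O: play +1, pass -1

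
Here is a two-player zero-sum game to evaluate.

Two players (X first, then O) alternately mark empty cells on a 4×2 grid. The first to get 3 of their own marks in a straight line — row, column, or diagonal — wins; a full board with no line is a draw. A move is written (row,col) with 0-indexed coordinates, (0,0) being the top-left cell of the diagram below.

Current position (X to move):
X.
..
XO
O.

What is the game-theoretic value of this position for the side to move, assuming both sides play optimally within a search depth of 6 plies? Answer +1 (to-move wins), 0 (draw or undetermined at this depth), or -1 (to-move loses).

[X./../XO/O.] X move#1: (0,1):+0/XX/../XO/O., (1,0):+1/X./X./XO/O.*, (1,1):+0/X./.X/XO/O., (3,1):+0/X./../XO/OX
[X./X./XO/O.] end (terminal -1, O#2); searched X./../XO/O. to 6

value(X./../XO/O., X) = +1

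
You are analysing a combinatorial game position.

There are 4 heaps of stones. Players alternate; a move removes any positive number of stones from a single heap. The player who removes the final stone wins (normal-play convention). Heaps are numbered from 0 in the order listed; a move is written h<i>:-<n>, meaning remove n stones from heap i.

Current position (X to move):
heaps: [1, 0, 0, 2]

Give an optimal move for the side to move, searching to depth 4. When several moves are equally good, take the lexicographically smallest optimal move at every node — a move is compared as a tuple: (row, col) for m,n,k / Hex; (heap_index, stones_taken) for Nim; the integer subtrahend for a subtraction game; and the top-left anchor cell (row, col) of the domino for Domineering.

ply 1, X at (1,0,0,2) | h0:-1=-1→(0,0,0,2); h3:-1=+1→(1,0,0,1)*; h3:-2=-1→(1,0,0,0)
ply 2, O at (1,0,0,1) | h0:-1=-1→(0,0,0,1)*; h3:-1=-1→(1,0,0,0)
ply 3, X at (0,0,0,1) | h3:-1=+1→(0,0,0,0)*
ply 4: (0,0,0,0) is terminal -1 (O); from (1,0,0,2) depth 4

X's best at [(1,0,0,2)]: h3:-1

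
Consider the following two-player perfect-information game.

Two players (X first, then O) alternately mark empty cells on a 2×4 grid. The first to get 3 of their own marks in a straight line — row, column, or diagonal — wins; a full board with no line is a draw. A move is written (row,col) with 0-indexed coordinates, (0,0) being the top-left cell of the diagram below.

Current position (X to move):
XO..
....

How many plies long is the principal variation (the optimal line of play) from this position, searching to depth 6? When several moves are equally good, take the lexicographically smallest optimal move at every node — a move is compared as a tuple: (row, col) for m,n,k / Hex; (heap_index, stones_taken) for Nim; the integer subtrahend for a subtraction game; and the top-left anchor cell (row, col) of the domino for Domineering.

[XO../....] X move#1: (0,2):+0/XOX./....*, (0,3):+0/XO.X/...., (1,0):+0/XO../X..., (1,1):+0/XO../.X.., (1,2):+0/XO../..X., (1,3):+0/XO../...X
[XOX./....] O move#2: (0,3):+0/XOXO/....*, (1,0):+0/XOX./O..., (1,1):+0/XOX./.O.., (1,2):+0/XOX./..O., (1,3):+0/XOX./...O
[XOXO/....] X move#3: (1,0):+0/XOXO/X...*, (1,1):+0/XOXO/.X.., (1,2):+0/XOXO/..X., (1,3):+0/XOXO/...X
[XOXO/X...] O move#4: (1,1):+0/XOXO/XO..*, (1,2):+0/XOXO/X.O., (1,3):+0/XOXO/X..O
[XOXO/XO..] X move#5: (1,2):+0/XOXO/XOX.*, (1,3):+0/XOXO/XO.X
[XOXO/XOX.] O move#6: (1,3):+0/XOXO/XOXO*
[XOXO/XOXO] end (terminal +0, X#7); searched XO../.... to 6

PV length from [XO../....]: 6 plies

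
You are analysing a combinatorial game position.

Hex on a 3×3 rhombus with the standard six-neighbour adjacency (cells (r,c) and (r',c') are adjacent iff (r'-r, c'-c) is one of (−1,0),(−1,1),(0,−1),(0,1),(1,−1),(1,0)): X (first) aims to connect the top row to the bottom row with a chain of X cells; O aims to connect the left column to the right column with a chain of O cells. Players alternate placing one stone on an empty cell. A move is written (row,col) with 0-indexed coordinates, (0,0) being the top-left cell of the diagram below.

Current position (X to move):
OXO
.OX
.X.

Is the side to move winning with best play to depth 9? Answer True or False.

ply 1, X at OXO/.OX/.X. | (1,0)=-1→OXO/XOX/.X.*; (2,0)=-1→OXO/.OX/XX.; (2,2)=-1→OXO/.OX/.XX
ply 2, O at OXO/XOX/.X. | (2,0)=+1→OXO/XOX/OX.*; (2,2)=-1→OXO/XOX/.XO
ply 3: OXO/XOX/OX. is terminal -1 (X); from OXO/.OX/.X. depth 9

X winning at [OXO/.OX/.X.]: False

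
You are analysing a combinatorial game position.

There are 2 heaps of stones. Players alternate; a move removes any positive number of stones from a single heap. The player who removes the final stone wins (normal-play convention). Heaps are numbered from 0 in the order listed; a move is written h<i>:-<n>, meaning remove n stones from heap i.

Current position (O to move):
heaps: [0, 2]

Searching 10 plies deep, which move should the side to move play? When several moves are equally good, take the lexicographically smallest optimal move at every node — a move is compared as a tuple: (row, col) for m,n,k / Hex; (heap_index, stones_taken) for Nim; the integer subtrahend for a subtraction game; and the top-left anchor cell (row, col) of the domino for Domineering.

ply 1, O at (0,2) | h1:-1=-1→(0,1); h1:-2=+1→(0,0)*
ply 2: (0,0) is terminal -1 (X); from (0,2) depth 10

O's best at [(0,2)]: h1:-2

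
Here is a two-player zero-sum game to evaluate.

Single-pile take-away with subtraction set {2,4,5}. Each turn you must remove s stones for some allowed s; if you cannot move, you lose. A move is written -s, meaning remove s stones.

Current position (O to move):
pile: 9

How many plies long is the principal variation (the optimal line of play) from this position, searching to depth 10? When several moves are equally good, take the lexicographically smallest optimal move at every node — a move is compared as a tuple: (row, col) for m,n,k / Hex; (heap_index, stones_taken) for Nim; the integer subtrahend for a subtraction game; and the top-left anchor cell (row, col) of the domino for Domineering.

ply 1, O at 9 | -2=+1→7*; -4=-1→5; -5=-1→4
ply 2, X at 7 | -2=-1→5*; -4=-1→3; -5=-1→2
ply 3, O at 5 | -2=-1→3; -4=+1→1*; -5=+1→0
ply 4: 1 is terminal -1 (X); from 9 depth 10

PV length from [9]: 3 plies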